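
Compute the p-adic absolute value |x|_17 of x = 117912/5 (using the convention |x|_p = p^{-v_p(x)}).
|117912/5|_17 = 1/4913

Step 1 — compute v_17(x) by factoring powers of 17 out of the numerator and denominator: v_17(117912/5) = 3. Step 2 — apply |x|_p = p^{-v_p(x)} = 17^{-3} = 1/4913.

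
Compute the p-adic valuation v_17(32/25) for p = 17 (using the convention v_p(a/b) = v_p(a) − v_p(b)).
v_17(32/25) = 0

Factor powers of 17 from the numerator and denominator of the reduced fraction: 32 = 17^0 · 32 and 25 = 17^0 · 25. Apply v_p(a/b) = v_p(a) − v_p(b): v_17(32/25) = 0 − 0 = 0.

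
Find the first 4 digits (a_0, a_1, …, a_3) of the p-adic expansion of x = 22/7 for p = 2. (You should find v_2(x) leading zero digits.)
(a_0, …, a_3) = (0, 1, 0, 1)

v_2(22/7) = 1, so a_0 = ... = a_0 = 0. Factor out: x = 2^1 · u with u = 11/7 a unit in ℤ_2. Expand u iteratively via a_{v+i} = u_i mod 2, u_{i+1} = (u_i − a_{v+i})/2:
  u_0 = 11/7;  a_1 = 1;  u_1 = (u_0 − 1)/2 = 2/7
  u_1 = 2/7;  a_2 = 0;  u_2 = (u_1 − 0)/2 = 1/7
  u_2 = 1/7;  a_3 = 1;  u_3 = (u_2 − 1)/2 = -3/7
Digits: (0, 1, 0, 1).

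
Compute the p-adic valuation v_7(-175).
v_7(-175) = 1

v_7(n) is the largest exponent k such that 7^k divides n. Factor out: -175 = -7^1 · 25. (Sign doesn't affect v_p.) So v_7(-175) = 1.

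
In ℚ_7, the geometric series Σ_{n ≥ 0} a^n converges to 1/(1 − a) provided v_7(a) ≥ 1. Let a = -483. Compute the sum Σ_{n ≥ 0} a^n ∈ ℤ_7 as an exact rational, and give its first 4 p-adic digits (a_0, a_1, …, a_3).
Σ a^n = 1/(1 − a) = 1/484;  first 4 digits = (1, 1, 5, 0)

v_7(a) = 1 ≥ 1, so the series converges in ℤ_7 to 1/(1 − a) = 1/(1 − (-483)) = 1/484. Expand this rational in ℤ_7: compute digits iteratively via d_i = x_i mod 7, x_{i+1} = (x_i − d_i)/7. The first 4 digits are (1, 1, 5, 0).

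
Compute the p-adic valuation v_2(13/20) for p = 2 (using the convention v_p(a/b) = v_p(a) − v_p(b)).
v_2(13/20) = -2

Factor powers of 2 from the numerator and denominator of the reduced fraction: 13 = 2^0 · 13 and 20 = 2^2 · 5. Apply v_p(a/b) = v_p(a) − v_p(b): v_2(13/20) = 0 − 2 = -2.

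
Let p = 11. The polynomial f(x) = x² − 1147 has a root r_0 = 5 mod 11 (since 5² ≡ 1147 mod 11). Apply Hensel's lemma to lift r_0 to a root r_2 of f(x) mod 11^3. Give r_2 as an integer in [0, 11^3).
r_2 = 940 (mod 1331)

Hensel's recurrence: r_{i+1} = r_i − f(r_i)·(f′(r_i))^{-1} mod 11^{i+2}, with f′(x) = 2x. Iterate:
  r_0 = 5 (mod 11)
  r_1 = 93 (mod 121)
  r_2 = 940 (mod 1331)
Final: r_2 = 940, and one checks f(r_2) ≡ 0 mod 11^3.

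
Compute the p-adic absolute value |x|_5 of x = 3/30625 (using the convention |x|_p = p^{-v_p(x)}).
|3/30625|_5 = 625

Step 1 — compute v_5(x) by factoring powers of 5 out of the numerator and denominator: v_5(3/30625) = -4. Step 2 — apply |x|_p = p^{-v_p(x)} = 5^{4} = 625.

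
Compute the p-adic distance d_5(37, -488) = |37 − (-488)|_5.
d_5(37, -488) = 1/25

Step 1 — x − y = 37 − (-488) = 525. Step 2 — v_5(525) = 2 (factor: 525 = (5^2 · 21); the sign does not affect v_p). Step 3 — |x − y|_5 = 5^{-2} = 1/25.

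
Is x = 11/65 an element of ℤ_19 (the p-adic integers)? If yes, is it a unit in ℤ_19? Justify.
x ∈ ℤ_19^× (unit); v_19(x) = 0

ℤ_19 = {x ∈ ℚ_19 : v_19(x) ≥ 0} and ℤ_19^× = {x ∈ ℤ_19 : v_19(x) = 0}. Here v_19(11/65) = v_19(num) − v_19(den) = 0; compare against these criteria.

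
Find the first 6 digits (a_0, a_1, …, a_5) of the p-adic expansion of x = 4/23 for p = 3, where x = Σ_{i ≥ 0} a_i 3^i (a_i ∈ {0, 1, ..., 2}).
(a_0, …, a_5) = (2, 2, 2, 1, 0, 2)

v_3(4/23) = 0 (numerator and denominator both coprime to 3), so x ∈ ℤ_3^×. Compute digits iteratively via a_i = x_i mod 3, x_{i+1} = (x_i − a_i)/3, with x_0 = x:
  x_0 = 4/23;  a_0 = 2;  x_1 = (x_0 − 2)/3 = -14/23
  x_1 = -14/23;  a_1 = 2;  x_2 = (x_1 − 2)/3 = -20/23
  x_2 = -20/23;  a_2 = 2;  x_3 = (x_2 − 2)/3 = -22/23
  x_3 = -22/23;  a_3 = 1;  x_4 = (x_3 − 1)/3 = -15/23
  x_4 = -15/23;  a_4 = 0;  x_5 = (x_4 − 0)/3 = -5/23
  x_5 = -5/23;  a_5 = 2;  x_6 = (x_5 − 2)/3 = -17/23
Digits: (2, 2, 2, 1, 0, 2).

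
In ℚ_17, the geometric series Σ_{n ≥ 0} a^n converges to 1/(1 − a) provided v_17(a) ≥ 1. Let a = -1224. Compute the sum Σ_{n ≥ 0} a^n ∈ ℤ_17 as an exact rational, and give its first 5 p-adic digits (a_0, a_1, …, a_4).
Σ a^n = 1/(1 − a) = 1/1225;  first 5 digits = (1, 13, 11, 2, 10)

v_17(a) = 1 ≥ 1, so the series converges in ℤ_17 to 1/(1 − a) = 1/(1 − (-1224)) = 1/1225. Expand this rational in ℤ_17: compute digits iteratively via d_i = x_i mod 17, x_{i+1} = (x_i − d_i)/17. The first 5 digits are (1, 13, 11, 2, 10).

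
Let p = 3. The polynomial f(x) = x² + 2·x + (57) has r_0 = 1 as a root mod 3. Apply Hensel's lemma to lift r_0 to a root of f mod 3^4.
r_3 = 4 (mod 81)

Hensel: r_{i+1} = r_i − f(r_i)·(f′(r_i))^{-1} mod 3^{i+2}, f′(x) = 2x + 2. Iterate:
  r_0 = 1 (mod 3)
  r_1 = 4 (mod 9)
  r_2 = 4 (mod 27)
  r_3 = 4 (mod 81)
Final: r = 4 satisfies f(r) ≡ 0 mod 3^4.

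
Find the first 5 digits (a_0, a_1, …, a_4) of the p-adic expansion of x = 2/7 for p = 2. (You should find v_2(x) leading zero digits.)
(a_0, …, a_4) = (0, 1, 1, 1, 0)

v_2(2/7) = 1, so a_0 = ... = a_0 = 0. Factor out: x = 2^1 · u with u = 1/7 a unit in ℤ_2. Expand u iteratively via a_{v+i} = u_i mod 2, u_{i+1} = (u_i − a_{v+i})/2:
  u_0 = 1/7;  a_1 = 1;  u_1 = (u_0 − 1)/2 = -3/7
  u_1 = -3/7;  a_2 = 1;  u_2 = (u_1 − 1)/2 = -5/7
  u_2 = -5/7;  a_3 = 1;  u_3 = (u_2 − 1)/2 = -6/7
  u_3 = -6/7;  a_4 = 0;  u_4 = (u_3 − 0)/2 = -3/7
Digits: (0, 1, 1, 1, 0).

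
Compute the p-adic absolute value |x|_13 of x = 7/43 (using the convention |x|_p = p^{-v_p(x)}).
|7/43|_13 = 1

Step 1 — compute v_13(x) by factoring powers of 13 out of the numerator and denominator: v_13(7/43) = 0. Step 2 — apply |x|_p = p^{-v_p(x)} = 13^{0} = 1.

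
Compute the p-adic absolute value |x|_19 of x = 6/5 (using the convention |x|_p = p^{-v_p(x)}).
|6/5|_19 = 1

Step 1 — compute v_19(x) by factoring powers of 19 out of the numerator and denominator: v_19(6/5) = 0. Step 2 — apply |x|_p = p^{-v_p(x)} = 19^{0} = 1.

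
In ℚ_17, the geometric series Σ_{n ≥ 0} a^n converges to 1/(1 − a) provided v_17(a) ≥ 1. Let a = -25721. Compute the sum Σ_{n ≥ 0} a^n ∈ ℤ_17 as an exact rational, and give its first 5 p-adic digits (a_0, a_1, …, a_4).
Σ a^n = 1/(1 − a) = 1/25722;  first 5 digits = (1, 0, 13, 11, 15)

v_17(a) = 2 ≥ 1, so the series converges in ℤ_17 to 1/(1 − a) = 1/(1 − (-25721)) = 1/25722. Expand this rational in ℤ_17: compute digits iteratively via d_i = x_i mod 17, x_{i+1} = (x_i − d_i)/17. The first 5 digits are (1, 0, 13, 11, 15).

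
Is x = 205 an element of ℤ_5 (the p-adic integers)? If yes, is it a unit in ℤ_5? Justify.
x ∈ ℤ_5 but not a unit; v_5(x) = 1 > 0

ℤ_5 = {x ∈ ℚ_5 : v_5(x) ≥ 0} and ℤ_5^× = {x ∈ ℤ_5 : v_5(x) = 0}. Here v_5(205) = v_5(num) − v_5(den) = 1; compare against these criteria.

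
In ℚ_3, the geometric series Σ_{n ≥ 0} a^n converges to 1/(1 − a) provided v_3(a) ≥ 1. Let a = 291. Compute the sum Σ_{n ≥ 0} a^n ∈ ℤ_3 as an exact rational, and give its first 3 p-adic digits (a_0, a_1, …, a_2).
Σ a^n = 1/(1 − a) = -1/290;  first 3 digits = (1, 1, 0)

v_3(a) = 1 ≥ 1, so the series converges in ℤ_3 to 1/(1 − a) = 1/(1 − 291) = -1/290. Expand this rational in ℤ_3: compute digits iteratively via d_i = x_i mod 3, x_{i+1} = (x_i − d_i)/3. The first 3 digits are (1, 1, 0).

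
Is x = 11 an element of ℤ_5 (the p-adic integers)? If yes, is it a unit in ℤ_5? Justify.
x ∈ ℤ_5^× (unit); v_5(x) = 0

ℤ_5 = {x ∈ ℚ_5 : v_5(x) ≥ 0} and ℤ_5^× = {x ∈ ℤ_5 : v_5(x) = 0}. Here v_5(11) = v_5(num) − v_5(den) = 0; compare against these criteria.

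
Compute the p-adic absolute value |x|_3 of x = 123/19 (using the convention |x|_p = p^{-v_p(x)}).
|123/19|_3 = 1/3

Step 1 — compute v_3(x) by factoring powers of 3 out of the numerator and denominator: v_3(123/19) = 1. Step 2 — apply |x|_p = p^{-v_p(x)} = 3^{-1} = 1/3.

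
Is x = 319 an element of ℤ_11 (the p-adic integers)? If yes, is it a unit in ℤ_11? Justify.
x ∈ ℤ_11 but not a unit; v_11(x) = 1 > 0

ℤ_11 = {x ∈ ℚ_11 : v_11(x) ≥ 0} and ℤ_11^× = {x ∈ ℤ_11 : v_11(x) = 0}. Here v_11(319) = v_11(num) − v_11(den) = 1; compare against these criteria.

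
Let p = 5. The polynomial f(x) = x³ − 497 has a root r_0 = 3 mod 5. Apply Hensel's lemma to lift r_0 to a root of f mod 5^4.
r_3 = 38 (mod 625)

Hensel: r_{i+1} = r_i − f(r_i)/f′(r_i) mod 5^{i+2}, where f′(x) = 3x². Iterate:
  r_0 = 3 (mod 5)
  r_1 = 13 (mod 25)
  r_2 = 38 (mod 125)
  r_3 = 38 (mod 625)
Final: r = 38 with f(r) ≡ 0 mod 5^4.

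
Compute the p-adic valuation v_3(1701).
v_3(1701) = 5

v_3(n) is the largest exponent k such that 3^k divides n. Factor out: 1701 = 3^5 · 7. (Sign doesn't affect v_p.) So v_3(1701) = 5.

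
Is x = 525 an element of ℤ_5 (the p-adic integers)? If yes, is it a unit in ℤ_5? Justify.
x ∈ ℤ_5 but not a unit; v_5(x) = 2 > 0

ℤ_5 = {x ∈ ℚ_5 : v_5(x) ≥ 0} and ℤ_5^× = {x ∈ ℤ_5 : v_5(x) = 0}. Here v_5(525) = v_5(num) − v_5(den) = 2; compare against these criteria.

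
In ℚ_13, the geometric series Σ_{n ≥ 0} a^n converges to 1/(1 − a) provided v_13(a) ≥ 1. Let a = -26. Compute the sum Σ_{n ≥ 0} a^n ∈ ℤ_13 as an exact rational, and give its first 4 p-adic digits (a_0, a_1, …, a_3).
Σ a^n = 1/(1 − a) = 1/27;  first 4 digits = (1, 11, 3, 5)

v_13(a) = 1 ≥ 1, so the series converges in ℤ_13 to 1/(1 − a) = 1/(1 − (-26)) = 1/27. Expand this rational in ℤ_13: compute digits iteratively via d_i = x_i mod 13, x_{i+1} = (x_i − d_i)/13. The first 4 digits are (1, 11, 3, 5).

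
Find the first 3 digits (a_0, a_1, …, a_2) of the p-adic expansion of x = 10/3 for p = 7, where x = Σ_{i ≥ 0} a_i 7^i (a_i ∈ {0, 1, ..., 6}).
(a_0, …, a_2) = (1, 5, 4)

v_7(10/3) = 0 (numerator and denominator both coprime to 7), so x ∈ ℤ_7^×. Compute digits iteratively via a_i = x_i mod 7, x_{i+1} = (x_i − a_i)/7, with x_0 = x:
  x_0 = 10/3;  a_0 = 1;  x_1 = (x_0 − 1)/7 = 1/3
  x_1 = 1/3;  a_1 = 5;  x_2 = (x_1 − 5)/7 = -2/3
  x_2 = -2/3;  a_2 = 4;  x_3 = (x_2 − 4)/7 = -2/3
Digits: (1, 5, 4).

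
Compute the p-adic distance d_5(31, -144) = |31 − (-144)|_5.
d_5(31, -144) = 1/25

Step 1 — x − y = 31 − (-144) = 175. Step 2 — v_5(175) = 2 (factor: 175 = (5^2 · 7); the sign does not affect v_p). Step 3 — |x − y|_5 = 5^{-2} = 1/25.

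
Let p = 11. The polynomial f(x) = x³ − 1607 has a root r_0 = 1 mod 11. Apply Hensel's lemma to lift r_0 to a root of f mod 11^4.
r_3 = 859 (mod 14641)

Hensel: r_{i+1} = r_i − f(r_i)/f′(r_i) mod 11^{i+2}, where f′(x) = 3x². Iterate:
  r_0 = 1 (mod 11)
  r_1 = 12 (mod 121)
  r_2 = 859 (mod 1331)
  r_3 = 859 (mod 14641)
Final: r = 859 with f(r) ≡ 0 mod 11^4.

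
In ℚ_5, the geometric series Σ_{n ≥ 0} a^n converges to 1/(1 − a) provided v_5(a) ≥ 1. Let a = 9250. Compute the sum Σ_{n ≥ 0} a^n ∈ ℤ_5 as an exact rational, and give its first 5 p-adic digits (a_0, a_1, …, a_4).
Σ a^n = 1/(1 − a) = -1/9249;  first 5 digits = (1, 0, 0, 4, 4)

v_5(a) = 3 ≥ 1, so the series converges in ℤ_5 to 1/(1 − a) = 1/(1 − 9250) = -1/9249. Expand this rational in ℤ_5: compute digits iteratively via d_i = x_i mod 5, x_{i+1} = (x_i − d_i)/5. The first 5 digits are (1, 0, 0, 4, 4).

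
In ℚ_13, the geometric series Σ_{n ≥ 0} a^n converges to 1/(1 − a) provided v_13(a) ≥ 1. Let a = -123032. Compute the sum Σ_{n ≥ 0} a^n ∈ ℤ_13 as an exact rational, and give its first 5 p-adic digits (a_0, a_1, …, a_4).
Σ a^n = 1/(1 − a) = 1/123033;  first 5 digits = (1, 0, 0, 9, 8)

v_13(a) = 3 ≥ 1, so the series converges in ℤ_13 to 1/(1 − a) = 1/(1 − (-123032)) = 1/123033. Expand this rational in ℤ_13: compute digits iteratively via d_i = x_i mod 13, x_{i+1} = (x_i − d_i)/13. The first 5 digits are (1, 0, 0, 9, 8).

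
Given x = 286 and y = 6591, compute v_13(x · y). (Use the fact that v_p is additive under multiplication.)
v_13(1885026) = 4

v_p(x) = 1 (factor: 286 = 13^1 · 22); v_p(y) = 3 (factor: 6591 = 13^3 · 3). Additivity: v_p(xy) = v_p(x) + v_p(y) = 1 + 3 = 4. (Direct check: xy = 1885026 = 13^4 · (66).)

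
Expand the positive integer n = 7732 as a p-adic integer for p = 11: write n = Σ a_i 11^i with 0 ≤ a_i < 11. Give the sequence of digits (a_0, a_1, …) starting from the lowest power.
(a_0, a_1, …) = (10, 9, 8, 5)

Repeated division by 11 gives the digits low-to-high: 7732 = 10 + 9·11^1 + 8·11^2 + 5·11^3. Digit sequence: (10, 9, 8, 5).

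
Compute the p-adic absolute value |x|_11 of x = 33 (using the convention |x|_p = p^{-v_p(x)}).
|33|_11 = 1/11

Step 1 — compute v_11(x) by factoring powers of 11 out of the numerator and denominator: v_11(33) = 1. Step 2 — apply |x|_p = p^{-v_p(x)} = 11^{-1} = 1/11.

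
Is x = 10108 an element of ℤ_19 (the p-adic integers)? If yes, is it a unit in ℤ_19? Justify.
x ∈ ℤ_19 but not a unit; v_19(x) = 2 > 0

ℤ_19 = {x ∈ ℚ_19 : v_19(x) ≥ 0} and ℤ_19^× = {x ∈ ℤ_19 : v_19(x) = 0}. Here v_19(10108) = v_19(num) − v_19(den) = 2; compare against these criteria.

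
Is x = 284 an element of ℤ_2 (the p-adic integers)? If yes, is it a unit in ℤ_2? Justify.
x ∈ ℤ_2 but not a unit; v_2(x) = 2 > 0

ℤ_2 = {x ∈ ℚ_2 : v_2(x) ≥ 0} and ℤ_2^× = {x ∈ ℤ_2 : v_2(x) = 0}. Here v_2(284) = v_2(num) − v_2(den) = 2; compare against these criteria.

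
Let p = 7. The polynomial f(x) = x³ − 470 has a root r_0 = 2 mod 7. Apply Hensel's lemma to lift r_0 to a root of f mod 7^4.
r_3 = 1143 (mod 2401)

Hensel: r_{i+1} = r_i − f(r_i)/f′(r_i) mod 7^{i+2}, where f′(x) = 3x². Iterate:
  r_0 = 2 (mod 7)
  r_1 = 16 (mod 49)
  r_2 = 114 (mod 343)
  r_3 = 1143 (mod 2401)
Final: r = 1143 with f(r) ≡ 0 mod 7^4.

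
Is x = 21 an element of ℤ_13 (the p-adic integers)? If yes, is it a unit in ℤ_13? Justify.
x ∈ ℤ_13^× (unit); v_13(x) = 0

ℤ_13 = {x ∈ ℚ_13 : v_13(x) ≥ 0} and ℤ_13^× = {x ∈ ℤ_13 : v_13(x) = 0}. Here v_13(21) = v_13(num) − v_13(den) = 0; compare against these criteria.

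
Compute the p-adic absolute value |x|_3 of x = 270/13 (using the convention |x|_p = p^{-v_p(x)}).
|270/13|_3 = 1/27

Step 1 — compute v_3(x) by factoring powers of 3 out of the numerator and denominator: v_3(270/13) = 3. Step 2 — apply |x|_p = p^{-v_p(x)} = 3^{-3} = 1/27.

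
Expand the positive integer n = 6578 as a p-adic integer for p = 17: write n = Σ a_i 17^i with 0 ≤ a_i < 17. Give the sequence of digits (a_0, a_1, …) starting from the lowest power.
(a_0, a_1, …) = (16, 12, 5, 1)

Repeated division by 17 gives the digits low-to-high: 6578 = 16 + 12·17^1 + 5·17^2 + 1·17^3. Digit sequence: (16, 12, 5, 1).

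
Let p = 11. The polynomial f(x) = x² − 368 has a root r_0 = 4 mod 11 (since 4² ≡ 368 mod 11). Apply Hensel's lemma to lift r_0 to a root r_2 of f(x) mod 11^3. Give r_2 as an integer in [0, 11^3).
r_2 = 1137 (mod 1331)

Hensel's recurrence: r_{i+1} = r_i − f(r_i)·(f′(r_i))^{-1} mod 11^{i+2}, with f′(x) = 2x. Iterate:
  r_0 = 4 (mod 11)
  r_1 = 48 (mod 121)
  r_2 = 1137 (mod 1331)
Final: r_2 = 1137, and one checks f(r_2) ≡ 0 mod 11^3.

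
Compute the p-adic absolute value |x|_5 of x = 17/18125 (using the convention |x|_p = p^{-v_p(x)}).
|17/18125|_5 = 625

Step 1 — compute v_5(x) by factoring powers of 5 out of the numerator and denominator: v_5(17/18125) = -4. Step 2 — apply |x|_p = p^{-v_p(x)} = 5^{4} = 625.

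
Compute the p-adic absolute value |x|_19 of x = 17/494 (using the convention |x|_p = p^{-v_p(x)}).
|17/494|_19 = 19

Step 1 — compute v_19(x) by factoring powers of 19 out of the numerator and denominator: v_19(17/494) = -1. Step 2 — apply |x|_p = p^{-v_p(x)} = 19^{1} = 19.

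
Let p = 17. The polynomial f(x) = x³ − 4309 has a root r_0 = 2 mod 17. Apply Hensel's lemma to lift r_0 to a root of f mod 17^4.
r_3 = 55150 (mod 83521)

Hensel: r_{i+1} = r_i − f(r_i)/f′(r_i) mod 17^{i+2}, where f′(x) = 3x². Iterate:
  r_0 = 2 (mod 17)
  r_1 = 240 (mod 289)
  r_2 = 1107 (mod 4913)
  r_3 = 55150 (mod 83521)
Final: r = 55150 with f(r) ≡ 0 mod 17^4.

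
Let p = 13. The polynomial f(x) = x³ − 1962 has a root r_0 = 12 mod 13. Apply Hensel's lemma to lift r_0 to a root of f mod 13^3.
r_2 = 1611 (mod 2197)

Hensel: r_{i+1} = r_i − f(r_i)/f′(r_i) mod 13^{i+2}, where f′(x) = 3x². Iterate:
  r_0 = 12 (mod 13)
  r_1 = 90 (mod 169)
  r_2 = 1611 (mod 2197)
Final: r = 1611 with f(r) ≡ 0 mod 13^3.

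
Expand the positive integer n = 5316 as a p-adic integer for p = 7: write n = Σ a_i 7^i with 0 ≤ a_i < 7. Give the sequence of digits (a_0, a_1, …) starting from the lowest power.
(a_0, a_1, …) = (3, 3, 3, 1, 2)

Repeated division by 7 gives the digits low-to-high: 5316 = 3 + 3·7^1 + 3·7^2 + 1·7^3 + 2·7^4. Digit sequence: (3, 3, 3, 1, 2).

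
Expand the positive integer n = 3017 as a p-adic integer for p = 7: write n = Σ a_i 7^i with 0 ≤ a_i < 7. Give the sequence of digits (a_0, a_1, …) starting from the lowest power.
(a_0, a_1, …) = (0, 4, 5, 1, 1)

Repeated division by 7 gives the digits low-to-high: 3017 = 4·7^1 + 5·7^2 + 1·7^3 + 1·7^4. Digit sequence: (0, 4, 5, 1, 1).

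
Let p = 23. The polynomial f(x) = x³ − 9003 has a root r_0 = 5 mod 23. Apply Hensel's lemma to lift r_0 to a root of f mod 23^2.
r_1 = 74 (mod 529)

Hensel: r_{i+1} = r_i − f(r_i)/f′(r_i) mod 23^{i+2}, where f′(x) = 3x². Iterate:
  r_0 = 5 (mod 23)
  r_1 = 74 (mod 529)
Final: r = 74 with f(r) ≡ 0 mod 23^2.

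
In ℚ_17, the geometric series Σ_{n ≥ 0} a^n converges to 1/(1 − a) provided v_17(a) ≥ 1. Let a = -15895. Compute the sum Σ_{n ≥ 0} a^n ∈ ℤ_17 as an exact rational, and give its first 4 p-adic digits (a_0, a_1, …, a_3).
Σ a^n = 1/(1 − a) = 1/15896;  first 4 digits = (1, 0, 13, 13)

v_17(a) = 2 ≥ 1, so the series converges in ℤ_17 to 1/(1 − a) = 1/(1 − (-15895)) = 1/15896. Expand this rational in ℤ_17: compute digits iteratively via d_i = x_i mod 17, x_{i+1} = (x_i − d_i)/17. The first 4 digits are (1, 0, 13, 13).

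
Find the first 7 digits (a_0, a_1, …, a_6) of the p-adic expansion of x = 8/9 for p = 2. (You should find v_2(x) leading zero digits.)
(a_0, …, a_6) = (0, 0, 0, 1, 0, 0, 1)

v_2(8/9) = 3, so a_0 = ... = a_2 = 0. Factor out: x = 2^3 · u with u = 1/9 a unit in ℤ_2. Expand u iteratively via a_{v+i} = u_i mod 2, u_{i+1} = (u_i − a_{v+i})/2:
  u_0 = 1/9;  a_3 = 1;  u_1 = (u_0 − 1)/2 = -4/9
  u_1 = -4/9;  a_4 = 0;  u_2 = (u_1 − 0)/2 = -2/9
  u_2 = -2/9;  a_5 = 0;  u_3 = (u_2 − 0)/2 = -1/9
  u_3 = -1/9;  a_6 = 1;  u_4 = (u_3 − 1)/2 = -5/9
Digits: (0, 0, 0, 1, 0, 0, 1).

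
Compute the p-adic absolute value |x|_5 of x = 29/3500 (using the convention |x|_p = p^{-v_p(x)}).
|29/3500|_5 = 125

Step 1 — compute v_5(x) by factoring powers of 5 out of the numerator and denominator: v_5(29/3500) = -3. Step 2 — apply |x|_p = p^{-v_p(x)} = 5^{3} = 125.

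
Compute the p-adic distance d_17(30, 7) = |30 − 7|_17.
d_17(30, 7) = 1

Step 1 — x − y = 30 − 7 = 23. Step 2 — v_17(23) = 0 (factor: 23 = (17^0 · 23); the sign does not affect v_p). Step 3 — |x − y|_17 = 17^{0} = 1.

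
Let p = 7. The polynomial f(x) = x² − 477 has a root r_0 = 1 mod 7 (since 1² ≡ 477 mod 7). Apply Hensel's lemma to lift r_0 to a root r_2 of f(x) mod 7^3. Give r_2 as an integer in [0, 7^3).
r_2 = 43 (mod 343)

Hensel's recurrence: r_{i+1} = r_i − f(r_i)·(f′(r_i))^{-1} mod 7^{i+2}, with f′(x) = 2x. Iterate:
  r_0 = 1 (mod 7)
  r_1 = 43 (mod 49)
  r_2 = 43 (mod 343)
Final: r_2 = 43, and one checks f(r_2) ≡ 0 mod 7^3.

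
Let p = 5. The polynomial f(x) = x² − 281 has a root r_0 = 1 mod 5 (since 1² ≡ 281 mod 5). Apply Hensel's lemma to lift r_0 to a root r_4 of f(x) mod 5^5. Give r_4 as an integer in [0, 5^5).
r_4 = 2966 (mod 3125)

Hensel's recurrence: r_{i+1} = r_i − f(r_i)·(f′(r_i))^{-1} mod 5^{i+2}, with f′(x) = 2x. Iterate:
  r_0 = 1 (mod 5)
  r_1 = 16 (mod 25)
  r_2 = 91 (mod 125)
  r_3 = 466 (mod 625)
  r_4 = 2966 (mod 3125)
Final: r_4 = 2966, and one checks f(r_4) ≡ 0 mod 5^5.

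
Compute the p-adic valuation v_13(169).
v_13(169) = 2

v_13(n) is the largest exponent k such that 13^k divides n. Factor out: 169 = 13^2 · 1. (Sign doesn't affect v_p.) So v_13(169) = 2.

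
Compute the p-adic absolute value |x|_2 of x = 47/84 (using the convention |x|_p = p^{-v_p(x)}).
|47/84|_2 = 4

Step 1 — compute v_2(x) by factoring powers of 2 out of the numerator and denominator: v_2(47/84) = -2. Step 2 — apply |x|_p = p^{-v_p(x)} = 2^{2} = 4.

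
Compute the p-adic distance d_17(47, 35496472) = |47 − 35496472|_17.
d_17(47, 35496472) = 1/1419857

Step 1 — x − y = 47 − 35496472 = -35496425. Step 2 — v_17(-35496425) = 5 (factor: -35496425 = −(17^5 · 25); the sign does not affect v_p). Step 3 — |x − y|_17 = 17^{-5} = 1/1419857.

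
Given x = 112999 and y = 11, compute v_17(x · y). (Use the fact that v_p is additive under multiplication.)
v_17(1242989) = 3

v_p(x) = 3 (factor: 112999 = 17^3 · 23); v_p(y) = 0 (factor: 11 = 17^0 · 11). Additivity: v_p(xy) = v_p(x) + v_p(y) = 3 + 0 = 3. (Direct check: xy = 1242989 = 17^3 · (253).)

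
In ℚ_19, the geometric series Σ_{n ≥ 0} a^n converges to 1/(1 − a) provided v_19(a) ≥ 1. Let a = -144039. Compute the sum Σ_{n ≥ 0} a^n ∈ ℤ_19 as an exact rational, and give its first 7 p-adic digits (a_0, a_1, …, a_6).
Σ a^n = 1/(1 − a) = 1/144040;  first 7 digits = (1, 0, 0, 17, 17, 18, 3)

v_19(a) = 3 ≥ 1, so the series converges in ℤ_19 to 1/(1 − a) = 1/(1 − (-144039)) = 1/144040. Expand this rational in ℤ_19: compute digits iteratively via d_i = x_i mod 19, x_{i+1} = (x_i − d_i)/19. The first 7 digits are (1, 0, 0, 17, 17, 18, 3).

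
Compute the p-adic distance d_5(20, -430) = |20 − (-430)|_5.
d_5(20, -430) = 1/25

Step 1 — x − y = 20 − (-430) = 450. Step 2 — v_5(450) = 2 (factor: 450 = (5^2 · 18); the sign does not affect v_p). Step 3 — |x − y|_5 = 5^{-2} = 1/25.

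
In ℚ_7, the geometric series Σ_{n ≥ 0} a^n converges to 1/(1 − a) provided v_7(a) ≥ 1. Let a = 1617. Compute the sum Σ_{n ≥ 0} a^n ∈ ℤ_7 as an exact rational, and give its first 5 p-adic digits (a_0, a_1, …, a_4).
Σ a^n = 1/(1 − a) = -1/1616;  first 5 digits = (1, 0, 5, 4, 4)

v_7(a) = 2 ≥ 1, so the series converges in ℤ_7 to 1/(1 − a) = 1/(1 − 1617) = -1/1616. Expand this rational in ℤ_7: compute digits iteratively via d_i = x_i mod 7, x_{i+1} = (x_i − d_i)/7. The first 5 digits are (1, 0, 5, 4, 4).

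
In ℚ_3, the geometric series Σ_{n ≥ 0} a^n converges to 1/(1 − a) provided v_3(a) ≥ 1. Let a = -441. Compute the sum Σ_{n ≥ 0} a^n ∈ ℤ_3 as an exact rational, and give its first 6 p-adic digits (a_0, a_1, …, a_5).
Σ a^n = 1/(1 − a) = 1/442;  first 6 digits = (1, 0, 2, 1, 1, 0)

v_3(a) = 2 ≥ 1, so the series converges in ℤ_3 to 1/(1 − a) = 1/(1 − (-441)) = 1/442. Expand this rational in ℤ_3: compute digits iteratively via d_i = x_i mod 3, x_{i+1} = (x_i − d_i)/3. The first 6 digits are (1, 0, 2, 1, 1, 0).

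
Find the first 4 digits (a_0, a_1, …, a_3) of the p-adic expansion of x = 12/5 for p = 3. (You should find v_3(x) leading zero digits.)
(a_0, …, a_3) = (0, 2, 2, 1)

v_3(12/5) = 1, so a_0 = ... = a_0 = 0. Factor out: x = 3^1 · u with u = 4/5 a unit in ℤ_3. Expand u iteratively via a_{v+i} = u_i mod 3, u_{i+1} = (u_i − a_{v+i})/3:
  u_0 = 4/5;  a_1 = 2;  u_1 = (u_0 − 2)/3 = -2/5
  u_1 = -2/5;  a_2 = 2;  u_2 = (u_1 − 2)/3 = -4/5
  u_2 = -4/5;  a_3 = 1;  u_3 = (u_2 − 1)/3 = -3/5
Digits: (0, 2, 2, 1).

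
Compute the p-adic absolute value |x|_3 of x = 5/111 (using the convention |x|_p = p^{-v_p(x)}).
|5/111|_3 = 3

Step 1 — compute v_3(x) by factoring powers of 3 out of the numerator and denominator: v_3(5/111) = -1. Step 2 — apply |x|_p = p^{-v_p(x)} = 3^{1} = 3.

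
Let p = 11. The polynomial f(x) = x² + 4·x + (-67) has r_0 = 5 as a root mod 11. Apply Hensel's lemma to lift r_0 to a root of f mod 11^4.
r_3 = 4207 (mod 14641)

Hensel: r_{i+1} = r_i − f(r_i)·(f′(r_i))^{-1} mod 11^{i+2}, f′(x) = 2x + 4. Iterate:
  r_0 = 5 (mod 11)
  r_1 = 93 (mod 121)
  r_2 = 214 (mod 1331)
  r_3 = 4207 (mod 14641)
Final: r = 4207 satisfies f(r) ≡ 0 mod 11^4.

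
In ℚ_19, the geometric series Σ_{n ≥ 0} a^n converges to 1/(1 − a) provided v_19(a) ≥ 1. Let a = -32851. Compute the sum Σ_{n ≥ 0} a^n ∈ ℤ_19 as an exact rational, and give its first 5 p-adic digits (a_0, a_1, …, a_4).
Σ a^n = 1/(1 − a) = 1/32852;  first 5 digits = (1, 0, 4, 14, 15)

v_19(a) = 2 ≥ 1, so the series converges in ℤ_19 to 1/(1 − a) = 1/(1 − (-32851)) = 1/32852. Expand this rational in ℤ_19: compute digits iteratively via d_i = x_i mod 19, x_{i+1} = (x_i − d_i)/19. The first 5 digits are (1, 0, 4, 14, 15).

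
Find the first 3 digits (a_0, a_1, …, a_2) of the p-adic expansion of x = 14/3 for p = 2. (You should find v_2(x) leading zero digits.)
(a_0, …, a_2) = (0, 1, 0)

v_2(14/3) = 1, so a_0 = ... = a_0 = 0. Factor out: x = 2^1 · u with u = 7/3 a unit in ℤ_2. Expand u iteratively via a_{v+i} = u_i mod 2, u_{i+1} = (u_i − a_{v+i})/2:
  u_0 = 7/3;  a_1 = 1;  u_1 = (u_0 − 1)/2 = 2/3
  u_1 = 2/3;  a_2 = 0;  u_2 = (u_1 − 0)/2 = 1/3
Digits: (0, 1, 0).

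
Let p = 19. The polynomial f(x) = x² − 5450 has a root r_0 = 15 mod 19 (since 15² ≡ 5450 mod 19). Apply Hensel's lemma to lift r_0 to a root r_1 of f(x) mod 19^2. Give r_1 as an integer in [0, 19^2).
r_1 = 129 (mod 361)

Hensel's recurrence: r_{i+1} = r_i − f(r_i)·(f′(r_i))^{-1} mod 19^{i+2}, with f′(x) = 2x. Iterate:
  r_0 = 15 (mod 19)
  r_1 = 129 (mod 361)
Final: r_1 = 129, and one checks f(r_1) ≡ 0 mod 19^2.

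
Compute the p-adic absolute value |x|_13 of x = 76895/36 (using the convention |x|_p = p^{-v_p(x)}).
|76895/36|_13 = 1/2197

Step 1 — compute v_13(x) by factoring powers of 13 out of the numerator and denominator: v_13(76895/36) = 3. Step 2 — apply |x|_p = p^{-v_p(x)} = 13^{-3} = 1/2197.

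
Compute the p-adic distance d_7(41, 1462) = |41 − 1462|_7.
d_7(41, 1462) = 1/49

Step 1 — x − y = 41 − 1462 = -1421. Step 2 — v_7(-1421) = 2 (factor: -1421 = −(7^2 · 29); the sign does not affect v_p). Step 3 — |x − y|_7 = 7^{-2} = 1/49.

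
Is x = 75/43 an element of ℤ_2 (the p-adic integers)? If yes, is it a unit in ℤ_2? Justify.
x ∈ ℤ_2^× (unit); v_2(x) = 0

ℤ_2 = {x ∈ ℚ_2 : v_2(x) ≥ 0} and ℤ_2^× = {x ∈ ℤ_2 : v_2(x) = 0}. Here v_2(75/43) = v_2(num) − v_2(den) = 0; compare against these criteria.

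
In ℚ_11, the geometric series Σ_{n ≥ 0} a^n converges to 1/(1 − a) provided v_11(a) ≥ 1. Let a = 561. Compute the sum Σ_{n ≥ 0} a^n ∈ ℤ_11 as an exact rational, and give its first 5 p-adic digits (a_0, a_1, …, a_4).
Σ a^n = 1/(1 − a) = -1/560;  first 5 digits = (1, 7, 9, 7, 5)

v_11(a) = 1 ≥ 1, so the series converges in ℤ_11 to 1/(1 − a) = 1/(1 − 561) = -1/560. Expand this rational in ℤ_11: compute digits iteratively via d_i = x_i mod 11, x_{i+1} = (x_i − d_i)/11. The first 5 digits are (1, 7, 9, 7, 5).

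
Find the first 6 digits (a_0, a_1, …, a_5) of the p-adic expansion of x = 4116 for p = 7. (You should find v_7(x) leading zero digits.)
(a_0, …, a_5) = (0, 0, 0, 5, 1, 0)

v_7(4116) = 3, so a_0 = ... = a_2 = 0. Factor out: x = 7^3 · u with u = 12 a unit in ℤ_7. Expand u iteratively via a_{v+i} = u_i mod 7, u_{i+1} = (u_i − a_{v+i})/7:
  u_0 = 12;  a_3 = 5;  u_1 = (u_0 − 5)/7 = 1
  u_1 = 1;  a_4 = 1;  u_2 = (u_1 − 1)/7 = 0
  u_2 = 0;  a_5 = 0;  u_3 = (u_2 − 0)/7 = 0
Digits: (0, 0, 0, 5, 1, 0).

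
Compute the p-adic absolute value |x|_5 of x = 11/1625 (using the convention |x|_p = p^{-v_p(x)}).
|11/1625|_5 = 125

Step 1 — compute v_5(x) by factoring powers of 5 out of the numerator and denominator: v_5(11/1625) = -3. Step 2 — apply |x|_p = p^{-v_p(x)} = 5^{3} = 125.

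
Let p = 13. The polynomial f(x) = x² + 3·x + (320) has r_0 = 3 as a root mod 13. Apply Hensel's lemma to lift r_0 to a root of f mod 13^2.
r_1 = 3 (mod 169)

Hensel: r_{i+1} = r_i − f(r_i)·(f′(r_i))^{-1} mod 13^{i+2}, f′(x) = 2x + 3. Iterate:
  r_0 = 3 (mod 13)
  r_1 = 3 (mod 169)
Final: r = 3 satisfies f(r) ≡ 0 mod 13^2.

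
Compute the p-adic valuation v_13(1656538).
v_13(1656538) = 4

v_13(n) is the largest exponent k such that 13^k divides n. Factor out: 1656538 = 13^4 · 58. (Sign doesn't affect v_p.) So v_13(1656538) = 4.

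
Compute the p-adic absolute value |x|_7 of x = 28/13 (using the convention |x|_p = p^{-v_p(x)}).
|28/13|_7 = 1/7

Step 1 — compute v_7(x) by factoring powers of 7 out of the numerator and denominator: v_7(28/13) = 1. Step 2 — apply |x|_p = p^{-v_p(x)} = 7^{-1} = 1/7.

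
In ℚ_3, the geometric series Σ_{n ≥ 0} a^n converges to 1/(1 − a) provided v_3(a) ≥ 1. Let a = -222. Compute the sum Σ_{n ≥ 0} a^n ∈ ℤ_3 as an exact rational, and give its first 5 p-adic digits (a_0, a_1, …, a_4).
Σ a^n = 1/(1 − a) = 1/223;  first 5 digits = (1, 1, 0, 0, 1)

v_3(a) = 1 ≥ 1, so the series converges in ℤ_3 to 1/(1 − a) = 1/(1 − (-222)) = 1/223. Expand this rational in ℤ_3: compute digits iteratively via d_i = x_i mod 3, x_{i+1} = (x_i − d_i)/3. The first 5 digits are (1, 1, 0, 0, 1).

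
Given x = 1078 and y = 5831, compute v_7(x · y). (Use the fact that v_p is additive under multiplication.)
v_7(6285818) = 5

v_p(x) = 2 (factor: 1078 = 7^2 · 22); v_p(y) = 3 (factor: 5831 = 7^3 · 17). Additivity: v_p(xy) = v_p(x) + v_p(y) = 2 + 3 = 5. (Direct check: xy = 6285818 = 7^5 · (374).)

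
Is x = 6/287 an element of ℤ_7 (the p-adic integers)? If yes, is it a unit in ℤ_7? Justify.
x ∉ ℤ_7 (v_7(x) = -1 < 0)

ℤ_7 = {x ∈ ℚ_7 : v_7(x) ≥ 0} and ℤ_7^× = {x ∈ ℤ_7 : v_7(x) = 0}. Here v_7(6/287) = v_7(num) − v_7(den) = -1; compare against these criteria.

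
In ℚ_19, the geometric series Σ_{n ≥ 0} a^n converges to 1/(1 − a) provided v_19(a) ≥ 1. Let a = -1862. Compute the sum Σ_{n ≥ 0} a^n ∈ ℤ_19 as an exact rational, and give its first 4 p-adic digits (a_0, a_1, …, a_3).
Σ a^n = 1/(1 − a) = 1/1863;  first 4 digits = (1, 16, 3, 3)

v_19(a) = 1 ≥ 1, so the series converges in ℤ_19 to 1/(1 − a) = 1/(1 − (-1862)) = 1/1863. Expand this rational in ℤ_19: compute digits iteratively via d_i = x_i mod 19, x_{i+1} = (x_i − d_i)/19. The first 4 digits are (1, 16, 3, 3).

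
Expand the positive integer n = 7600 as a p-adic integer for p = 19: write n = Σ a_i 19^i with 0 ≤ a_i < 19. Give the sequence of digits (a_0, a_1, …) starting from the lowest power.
(a_0, a_1, …) = (0, 1, 2, 1)

Repeated division by 19 gives the digits low-to-high: 7600 = 1·19^1 + 2·19^2 + 1·19^3. Digit sequence: (0, 1, 2, 1).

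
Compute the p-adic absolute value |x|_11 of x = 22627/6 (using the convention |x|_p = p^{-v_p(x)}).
|22627/6|_11 = 1/1331

Step 1 — compute v_11(x) by factoring powers of 11 out of the numerator and denominator: v_11(22627/6) = 3. Step 2 — apply |x|_p = p^{-v_p(x)} = 11^{-3} = 1/1331.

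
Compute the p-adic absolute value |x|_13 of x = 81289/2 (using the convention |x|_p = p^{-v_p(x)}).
|81289/2|_13 = 1/2197

Step 1 — compute v_13(x) by factoring powers of 13 out of the numerator and denominator: v_13(81289/2) = 3. Step 2 — apply |x|_p = p^{-v_p(x)} = 13^{-3} = 1/2197.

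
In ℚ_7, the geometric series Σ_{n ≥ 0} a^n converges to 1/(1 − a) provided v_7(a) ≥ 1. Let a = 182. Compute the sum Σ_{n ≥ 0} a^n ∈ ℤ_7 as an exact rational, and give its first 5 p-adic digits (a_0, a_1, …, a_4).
Σ a^n = 1/(1 − a) = -1/181;  first 5 digits = (1, 5, 0, 5, 6)

v_7(a) = 1 ≥ 1, so the series converges in ℤ_7 to 1/(1 − a) = 1/(1 − 182) = -1/181. Expand this rational in ℤ_7: compute digits iteratively via d_i = x_i mod 7, x_{i+1} = (x_i − d_i)/7. The first 5 digits are (1, 5, 0, 5, 6).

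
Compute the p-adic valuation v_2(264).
v_2(264) = 3

v_2(n) is the largest exponent k such that 2^k divides n. Factor out: 264 = 2^3 · 33. (Sign doesn't affect v_p.) So v_2(264) = 3.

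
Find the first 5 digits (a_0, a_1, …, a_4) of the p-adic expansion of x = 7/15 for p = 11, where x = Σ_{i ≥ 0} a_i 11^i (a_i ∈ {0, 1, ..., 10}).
(a_0, …, a_4) = (10, 5, 9, 5, 9)

v_11(7/15) = 0 (numerator and denominator both coprime to 11), so x ∈ ℤ_11^×. Compute digits iteratively via a_i = x_i mod 11, x_{i+1} = (x_i − a_i)/11, with x_0 = x:
  x_0 = 7/15;  a_0 = 10;  x_1 = (x_0 − 10)/11 = -13/15
  x_1 = -13/15;  a_1 = 5;  x_2 = (x_1 − 5)/11 = -8/15
  x_2 = -8/15;  a_2 = 9;  x_3 = (x_2 − 9)/11 = -13/15
  x_3 = -13/15;  a_3 = 5;  x_4 = (x_3 − 5)/11 = -8/15
  x_4 = -8/15;  a_4 = 9;  x_5 = (x_4 − 9)/11 = -13/15
Digits: (10, 5, 9, 5, 9).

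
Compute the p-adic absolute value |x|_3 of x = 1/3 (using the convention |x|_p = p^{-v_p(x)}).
|1/3|_3 = 3

Step 1 — compute v_3(x) by factoring powers of 3 out of the numerator and denominator: v_3(1/3) = -1. Step 2 — apply |x|_p = p^{-v_p(x)} = 3^{1} = 3.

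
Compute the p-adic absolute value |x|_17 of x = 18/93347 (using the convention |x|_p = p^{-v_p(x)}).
|18/93347|_17 = 4913

Step 1 — compute v_17(x) by factoring powers of 17 out of the numerator and denominator: v_17(18/93347) = -3. Step 2 — apply |x|_p = p^{-v_p(x)} = 17^{3} = 4913.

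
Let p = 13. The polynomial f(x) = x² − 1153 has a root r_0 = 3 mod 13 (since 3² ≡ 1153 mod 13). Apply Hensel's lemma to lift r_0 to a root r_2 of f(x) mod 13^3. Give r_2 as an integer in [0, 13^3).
r_2 = 2109 (mod 2197)

Hensel's recurrence: r_{i+1} = r_i − f(r_i)·(f′(r_i))^{-1} mod 13^{i+2}, with f′(x) = 2x. Iterate:
  r_0 = 3 (mod 13)
  r_1 = 81 (mod 169)
  r_2 = 2109 (mod 2197)
Final: r_2 = 2109, and one checks f(r_2) ≡ 0 mod 13^3.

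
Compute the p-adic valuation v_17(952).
v_17(952) = 1

v_17(n) is the largest exponent k such that 17^k divides n. Factor out: 952 = 17^1 · 56. (Sign doesn't affect v_p.) So v_17(952) = 1.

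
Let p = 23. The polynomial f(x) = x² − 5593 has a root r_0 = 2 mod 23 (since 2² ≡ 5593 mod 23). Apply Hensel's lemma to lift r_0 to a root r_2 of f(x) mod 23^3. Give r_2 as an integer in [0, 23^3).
r_2 = 2854 (mod 12167)

Hensel's recurrence: r_{i+1} = r_i − f(r_i)·(f′(r_i))^{-1} mod 23^{i+2}, with f′(x) = 2x. Iterate:
  r_0 = 2 (mod 23)
  r_1 = 209 (mod 529)
  r_2 = 2854 (mod 12167)
Final: r_2 = 2854, and one checks f(r_2) ≡ 0 mod 23^3.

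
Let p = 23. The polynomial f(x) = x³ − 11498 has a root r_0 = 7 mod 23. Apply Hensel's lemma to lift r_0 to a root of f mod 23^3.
r_2 = 306 (mod 12167)

Hensel: r_{i+1} = r_i − f(r_i)/f′(r_i) mod 23^{i+2}, where f′(x) = 3x². Iterate:
  r_0 = 7 (mod 23)
  r_1 = 306 (mod 529)
  r_2 = 306 (mod 12167)
Final: r = 306 with f(r) ≡ 0 mod 23^3.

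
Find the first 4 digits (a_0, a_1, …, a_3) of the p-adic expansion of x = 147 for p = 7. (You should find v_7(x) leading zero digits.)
(a_0, …, a_3) = (0, 0, 3, 0)

v_7(147) = 2, so a_0 = ... = a_1 = 0. Factor out: x = 7^2 · u with u = 3 a unit in ℤ_7. Expand u iteratively via a_{v+i} = u_i mod 7, u_{i+1} = (u_i − a_{v+i})/7:
  u_0 = 3;  a_2 = 3;  u_1 = (u_0 − 3)/7 = 0
  u_1 = 0;  a_3 = 0;  u_2 = (u_1 − 0)/7 = 0
Digits: (0, 0, 3, 0).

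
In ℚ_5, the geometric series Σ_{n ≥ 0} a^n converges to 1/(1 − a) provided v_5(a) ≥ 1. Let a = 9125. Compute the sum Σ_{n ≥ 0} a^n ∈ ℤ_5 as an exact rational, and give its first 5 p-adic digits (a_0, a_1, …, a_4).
Σ a^n = 1/(1 − a) = -1/9124;  first 5 digits = (1, 0, 0, 3, 4)

v_5(a) = 3 ≥ 1, so the series converges in ℤ_5 to 1/(1 − a) = 1/(1 − 9125) = -1/9124. Expand this rational in ℤ_5: compute digits iteratively via d_i = x_i mod 5, x_{i+1} = (x_i − d_i)/5. The first 5 digits are (1, 0, 0, 3, 4).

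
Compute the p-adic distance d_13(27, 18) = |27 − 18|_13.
d_13(27, 18) = 1

Step 1 — x − y = 27 − 18 = 9. Step 2 — v_13(9) = 0 (factor: 9 = (13^0 · 9); the sign does not affect v_p). Step 3 — |x − y|_13 = 13^{0} = 1.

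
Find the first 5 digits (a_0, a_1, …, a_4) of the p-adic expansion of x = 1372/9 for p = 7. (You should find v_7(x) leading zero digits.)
(a_0, …, a_4) = (0, 0, 0, 2, 6)

v_7(1372/9) = 3, so a_0 = ... = a_2 = 0. Factor out: x = 7^3 · u with u = 4/9 a unit in ℤ_7. Expand u iteratively via a_{v+i} = u_i mod 7, u_{i+1} = (u_i − a_{v+i})/7:
  u_0 = 4/9;  a_3 = 2;  u_1 = (u_0 − 2)/7 = -2/9
  u_1 = -2/9;  a_4 = 6;  u_2 = (u_1 − 6)/7 = -8/9
Digits: (0, 0, 0, 2, 6).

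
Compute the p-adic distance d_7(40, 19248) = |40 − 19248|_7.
d_7(40, 19248) = 1/2401

Step 1 — x − y = 40 − 19248 = -19208. Step 2 — v_7(-19208) = 4 (factor: -19208 = −(7^4 · 8); the sign does not affect v_p). Step 3 — |x − y|_7 = 7^{-4} = 1/2401.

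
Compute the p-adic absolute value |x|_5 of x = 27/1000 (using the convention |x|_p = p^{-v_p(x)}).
|27/1000|_5 = 125

Step 1 — compute v_5(x) by factoring powers of 5 out of the numerator and denominator: v_5(27/1000) = -3. Step 2 — apply |x|_p = p^{-v_p(x)} = 5^{3} = 125.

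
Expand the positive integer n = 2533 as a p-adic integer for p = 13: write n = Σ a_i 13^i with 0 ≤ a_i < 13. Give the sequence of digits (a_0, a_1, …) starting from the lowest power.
(a_0, a_1, …) = (11, 12, 1, 1)

Repeated division by 13 gives the digits low-to-high: 2533 = 11 + 12·13^1 + 1·13^2 + 1·13^3. Digit sequence: (11, 12, 1, 1).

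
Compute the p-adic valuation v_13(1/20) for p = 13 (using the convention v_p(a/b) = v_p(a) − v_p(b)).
v_13(1/20) = 0

Factor powers of 13 from the numerator and denominator of the reduced fraction: 1 = 13^0 · 1 and 20 = 13^0 · 20. Apply v_p(a/b) = v_p(a) − v_p(b): v_13(1/20) = 0 − 0 = 0.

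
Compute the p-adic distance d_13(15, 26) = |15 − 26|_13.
d_13(15, 26) = 1

Step 1 — x − y = 15 − 26 = -11. Step 2 — v_13(-11) = 0 (factor: -11 = −(13^0 · 11); the sign does not affect v_p). Step 3 — |x − y|_13 = 13^{0} = 1.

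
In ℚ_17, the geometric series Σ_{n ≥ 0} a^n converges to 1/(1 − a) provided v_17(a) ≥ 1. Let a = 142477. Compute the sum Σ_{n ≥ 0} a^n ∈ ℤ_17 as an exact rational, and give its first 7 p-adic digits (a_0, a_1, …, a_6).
Σ a^n = 1/(1 − a) = -1/142476;  first 7 digits = (1, 0, 0, 12, 1, 0, 8)

v_17(a) = 3 ≥ 1, so the series converges in ℤ_17 to 1/(1 − a) = 1/(1 − 142477) = -1/142476. Expand this rational in ℤ_17: compute digits iteratively via d_i = x_i mod 17, x_{i+1} = (x_i − d_i)/17. The first 7 digits are (1, 0, 0, 12, 1, 0, 8).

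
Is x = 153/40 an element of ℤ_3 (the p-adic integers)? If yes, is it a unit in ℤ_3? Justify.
x ∈ ℤ_3 but not a unit; v_3(x) = 2 > 0

ℤ_3 = {x ∈ ℚ_3 : v_3(x) ≥ 0} and ℤ_3^× = {x ∈ ℤ_3 : v_3(x) = 0}. Here v_3(153/40) = v_3(num) − v_3(den) = 2; compare against these criteria.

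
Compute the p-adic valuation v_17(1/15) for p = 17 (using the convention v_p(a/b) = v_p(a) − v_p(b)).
v_17(1/15) = 0

Factor powers of 17 from the numerator and denominator of the reduced fraction: 1 = 17^0 · 1 and 15 = 17^0 · 15. Apply v_p(a/b) = v_p(a) − v_p(b): v_17(1/15) = 0 − 0 = 0.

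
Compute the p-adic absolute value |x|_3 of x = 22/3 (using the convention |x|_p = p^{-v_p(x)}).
|22/3|_3 = 3

Step 1 — compute v_3(x) by factoring powers of 3 out of the numerator and denominator: v_3(22/3) = -1. Step 2 — apply |x|_p = p^{-v_p(x)} = 3^{1} = 3.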